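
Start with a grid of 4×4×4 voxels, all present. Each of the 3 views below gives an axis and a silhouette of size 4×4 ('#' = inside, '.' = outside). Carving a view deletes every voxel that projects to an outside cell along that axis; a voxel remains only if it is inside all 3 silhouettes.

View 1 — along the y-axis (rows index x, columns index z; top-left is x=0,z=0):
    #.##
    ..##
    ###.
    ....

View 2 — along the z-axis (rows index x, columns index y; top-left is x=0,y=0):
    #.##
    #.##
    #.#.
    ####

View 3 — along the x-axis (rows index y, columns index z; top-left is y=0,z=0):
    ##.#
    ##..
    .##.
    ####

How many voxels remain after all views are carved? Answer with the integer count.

14 voxels

before carving: 64 voxels (4×4×4)
after view 1 [y-axis, 8 of 16 cells solid] → remaining = 32
after view 2 [z-axis, 12 of 16 cells solid] → remaining = 21
after view 3 [x-axis, 11 of 16 cells solid] → remaining = 14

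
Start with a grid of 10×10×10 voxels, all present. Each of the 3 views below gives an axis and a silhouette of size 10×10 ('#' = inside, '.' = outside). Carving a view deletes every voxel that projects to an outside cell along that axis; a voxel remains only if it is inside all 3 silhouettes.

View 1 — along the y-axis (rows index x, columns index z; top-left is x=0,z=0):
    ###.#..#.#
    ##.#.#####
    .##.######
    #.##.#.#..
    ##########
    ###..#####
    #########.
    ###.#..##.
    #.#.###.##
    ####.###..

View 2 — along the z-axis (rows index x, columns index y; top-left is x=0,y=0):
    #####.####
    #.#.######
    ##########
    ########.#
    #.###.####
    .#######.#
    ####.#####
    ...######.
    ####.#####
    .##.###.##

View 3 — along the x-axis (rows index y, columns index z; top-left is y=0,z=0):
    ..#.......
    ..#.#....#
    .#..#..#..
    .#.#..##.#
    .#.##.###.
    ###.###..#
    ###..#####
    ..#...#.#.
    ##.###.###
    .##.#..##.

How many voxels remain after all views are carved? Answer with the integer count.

remaining voxels: 307

before carving: 1000 voxels (10×10×10)
step 1: project along y, AND mask (74/100) → |grid| = 740
step 2: project along z, AND mask (83/100) → |grid| = 616
step 3: project along x, AND mask (49/100) → |grid| = 307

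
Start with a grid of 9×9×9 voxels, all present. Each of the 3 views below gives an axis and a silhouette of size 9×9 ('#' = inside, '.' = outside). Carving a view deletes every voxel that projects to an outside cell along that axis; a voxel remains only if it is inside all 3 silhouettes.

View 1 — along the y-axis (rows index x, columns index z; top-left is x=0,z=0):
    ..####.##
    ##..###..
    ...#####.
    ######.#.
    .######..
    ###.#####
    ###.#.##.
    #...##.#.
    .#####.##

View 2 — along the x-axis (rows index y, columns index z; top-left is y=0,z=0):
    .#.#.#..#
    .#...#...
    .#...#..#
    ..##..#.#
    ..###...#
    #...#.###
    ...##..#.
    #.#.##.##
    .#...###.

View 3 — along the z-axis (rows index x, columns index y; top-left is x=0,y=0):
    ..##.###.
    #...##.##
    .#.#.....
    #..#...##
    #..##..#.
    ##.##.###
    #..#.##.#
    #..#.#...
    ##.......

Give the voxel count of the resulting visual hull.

remaining voxels: 101

start: 9×9×9 = 729 voxels
[1] y-view keeps 54 columns → grid now 486
[2] x-view keeps 35 columns → grid now 209
[3] z-view keeps 37 columns → grid now 101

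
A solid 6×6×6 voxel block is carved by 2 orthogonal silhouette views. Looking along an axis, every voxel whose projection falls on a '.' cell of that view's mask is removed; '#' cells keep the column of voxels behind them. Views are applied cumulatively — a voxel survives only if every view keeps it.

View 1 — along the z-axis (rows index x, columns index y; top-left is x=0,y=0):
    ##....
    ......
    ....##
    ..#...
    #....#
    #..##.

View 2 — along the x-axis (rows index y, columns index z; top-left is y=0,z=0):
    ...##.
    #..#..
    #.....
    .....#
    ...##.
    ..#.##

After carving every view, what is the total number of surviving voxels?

before carving: 216 voxels (6×6×6)
V1 z: intersect with XY mask (10 set) -- 60 left
V2 x: intersect with YZ mask (11 set) -- 20 left

remaining voxels: 20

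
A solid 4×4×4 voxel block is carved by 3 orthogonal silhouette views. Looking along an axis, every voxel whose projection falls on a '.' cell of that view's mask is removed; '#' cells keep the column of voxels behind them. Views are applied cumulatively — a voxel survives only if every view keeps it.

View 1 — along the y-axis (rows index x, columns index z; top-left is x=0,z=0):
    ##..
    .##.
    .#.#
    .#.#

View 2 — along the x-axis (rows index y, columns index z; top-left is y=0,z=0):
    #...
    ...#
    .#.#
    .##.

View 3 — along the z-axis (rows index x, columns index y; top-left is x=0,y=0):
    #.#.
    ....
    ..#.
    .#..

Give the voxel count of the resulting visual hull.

before carving: 64 voxels (4×4×4)
[1] y-view keeps 8 columns → grid now 32
[2] x-view keeps 6 columns → grid now 14
[3] z-view keeps 4 columns → grid now 5

|visual hull| = 5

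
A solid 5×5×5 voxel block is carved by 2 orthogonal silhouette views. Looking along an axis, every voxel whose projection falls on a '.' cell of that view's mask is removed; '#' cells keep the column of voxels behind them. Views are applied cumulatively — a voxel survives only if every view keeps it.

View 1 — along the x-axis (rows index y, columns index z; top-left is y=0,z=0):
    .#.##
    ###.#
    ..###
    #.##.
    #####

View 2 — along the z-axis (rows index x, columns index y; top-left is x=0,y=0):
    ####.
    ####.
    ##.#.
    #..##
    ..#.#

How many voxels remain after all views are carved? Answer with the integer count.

initial block: 5^3 = 125
after view 1 [x-axis, 18 of 25 cells solid] → remaining = 90
after view 2 [z-axis, 16 of 25 cells solid] → remaining = 55

55 voxels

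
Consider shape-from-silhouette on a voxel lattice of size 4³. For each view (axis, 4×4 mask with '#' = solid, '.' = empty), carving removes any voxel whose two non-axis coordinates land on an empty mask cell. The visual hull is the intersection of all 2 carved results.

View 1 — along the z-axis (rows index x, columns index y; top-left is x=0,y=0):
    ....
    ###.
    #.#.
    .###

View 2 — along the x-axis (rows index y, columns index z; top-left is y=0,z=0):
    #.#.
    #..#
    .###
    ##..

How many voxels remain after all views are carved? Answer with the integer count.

remaining voxels: 19

start: 4×4×4 = 64 voxels
after view 1 [z-axis, 8 of 16 cells solid] → remaining = 32
after view 2 [x-axis, 9 of 16 cells solid] → remaining = 19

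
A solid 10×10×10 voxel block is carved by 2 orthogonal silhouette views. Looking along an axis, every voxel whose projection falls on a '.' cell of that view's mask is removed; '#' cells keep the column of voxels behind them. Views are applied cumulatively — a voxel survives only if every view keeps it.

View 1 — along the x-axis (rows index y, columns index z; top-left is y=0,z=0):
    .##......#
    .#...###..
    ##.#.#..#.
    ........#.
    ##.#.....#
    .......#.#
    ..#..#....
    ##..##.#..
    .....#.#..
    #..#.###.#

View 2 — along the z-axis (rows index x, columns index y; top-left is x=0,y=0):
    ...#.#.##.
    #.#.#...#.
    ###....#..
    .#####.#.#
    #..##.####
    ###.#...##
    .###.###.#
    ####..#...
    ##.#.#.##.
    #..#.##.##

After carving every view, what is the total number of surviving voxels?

before carving: 1000 voxels (10×10×10)
[1] x-view keeps 34 columns → grid now 340
[2] z-view keeps 56 columns → grid now 188

188 voxels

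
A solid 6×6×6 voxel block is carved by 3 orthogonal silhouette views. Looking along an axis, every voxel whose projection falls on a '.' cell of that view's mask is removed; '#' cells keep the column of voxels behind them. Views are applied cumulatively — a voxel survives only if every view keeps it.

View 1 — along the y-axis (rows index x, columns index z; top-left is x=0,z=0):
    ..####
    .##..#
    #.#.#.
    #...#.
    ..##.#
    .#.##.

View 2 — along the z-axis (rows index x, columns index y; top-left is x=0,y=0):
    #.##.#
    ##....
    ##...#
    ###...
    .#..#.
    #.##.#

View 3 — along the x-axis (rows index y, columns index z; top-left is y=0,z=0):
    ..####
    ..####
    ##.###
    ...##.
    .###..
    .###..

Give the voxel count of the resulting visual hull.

|visual hull| = 38

full grid |V| = 216
carve view 1 (along y, XZ-mask fill 18/36): 108 voxels remain
carve view 2 (along z, XY-mask fill 18/36): 55 voxels remain
carve view 3 (along x, YZ-mask fill 21/36): 38 voxels remain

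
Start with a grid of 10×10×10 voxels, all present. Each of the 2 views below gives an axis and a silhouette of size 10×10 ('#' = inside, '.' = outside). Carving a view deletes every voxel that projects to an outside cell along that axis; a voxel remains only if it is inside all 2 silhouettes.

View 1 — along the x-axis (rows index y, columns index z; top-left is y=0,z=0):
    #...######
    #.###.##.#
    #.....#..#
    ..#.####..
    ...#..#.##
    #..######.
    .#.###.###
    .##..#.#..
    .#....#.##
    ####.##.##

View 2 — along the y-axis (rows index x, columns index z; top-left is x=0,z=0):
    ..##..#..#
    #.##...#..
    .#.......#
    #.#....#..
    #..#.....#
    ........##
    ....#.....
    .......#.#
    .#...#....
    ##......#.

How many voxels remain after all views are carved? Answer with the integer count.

before carving: 1000 voxels (10×10×10)
[1] x-view keeps 56 columns → grid now 560
[2] y-view keeps 26 columns → grid now 143

|visual hull| = 143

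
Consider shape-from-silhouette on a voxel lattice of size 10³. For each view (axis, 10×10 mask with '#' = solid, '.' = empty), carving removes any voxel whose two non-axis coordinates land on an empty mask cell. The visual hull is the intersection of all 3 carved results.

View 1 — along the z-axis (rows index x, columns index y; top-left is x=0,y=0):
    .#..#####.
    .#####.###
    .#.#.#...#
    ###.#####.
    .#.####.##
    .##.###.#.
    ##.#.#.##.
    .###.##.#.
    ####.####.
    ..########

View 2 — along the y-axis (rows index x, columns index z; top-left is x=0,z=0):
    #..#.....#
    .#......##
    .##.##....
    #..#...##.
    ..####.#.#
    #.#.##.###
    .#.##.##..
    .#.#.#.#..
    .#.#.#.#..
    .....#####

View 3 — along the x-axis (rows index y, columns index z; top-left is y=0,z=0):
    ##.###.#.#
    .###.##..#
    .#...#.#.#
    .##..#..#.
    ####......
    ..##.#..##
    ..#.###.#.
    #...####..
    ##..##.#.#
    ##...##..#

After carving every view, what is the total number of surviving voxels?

start: 10×10×10 = 1000 voxels
step 1: project along z, AND mask (67/100) → |grid| = 670
step 2: project along y, AND mask (45/100) → |grid| = 300
step 3: project along x, AND mask (51/100) → |grid| = 157

157 voxels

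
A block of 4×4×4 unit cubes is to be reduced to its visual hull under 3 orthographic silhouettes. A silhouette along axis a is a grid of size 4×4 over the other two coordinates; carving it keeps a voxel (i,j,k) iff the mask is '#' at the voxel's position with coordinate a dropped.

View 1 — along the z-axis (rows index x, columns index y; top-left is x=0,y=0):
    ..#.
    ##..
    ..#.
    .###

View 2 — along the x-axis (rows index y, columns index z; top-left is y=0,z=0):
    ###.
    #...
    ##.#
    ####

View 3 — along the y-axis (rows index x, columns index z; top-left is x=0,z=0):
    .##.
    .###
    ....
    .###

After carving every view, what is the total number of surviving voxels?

|visual hull| = 8

initial block: 4^3 = 64
  1. axis=2 (XY plane), |mask|=7  ⇒  voxels=28
  2. axis=0 (YZ plane), |mask|=11  ⇒  voxels=18
  3. axis=1 (XZ plane), |mask|=8  ⇒  voxels=8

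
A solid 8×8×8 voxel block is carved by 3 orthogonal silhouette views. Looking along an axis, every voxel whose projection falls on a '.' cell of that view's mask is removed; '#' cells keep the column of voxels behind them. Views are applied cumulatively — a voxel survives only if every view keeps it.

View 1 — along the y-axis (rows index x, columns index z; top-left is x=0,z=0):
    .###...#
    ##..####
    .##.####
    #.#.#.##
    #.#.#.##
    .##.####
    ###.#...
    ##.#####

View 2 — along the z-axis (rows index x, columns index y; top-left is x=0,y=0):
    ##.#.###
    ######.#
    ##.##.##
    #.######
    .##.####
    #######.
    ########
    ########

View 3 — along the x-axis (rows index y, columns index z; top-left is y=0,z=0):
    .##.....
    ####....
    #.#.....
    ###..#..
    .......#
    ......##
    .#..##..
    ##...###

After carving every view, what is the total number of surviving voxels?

remaining voxels: 111

start: 8×8×8 = 512 voxels
after view 1 [y-axis, 43 of 64 cells solid] → remaining = 344
after view 2 [z-axis, 55 of 64 cells solid] → remaining = 297
after view 3 [x-axis, 23 of 64 cells solid] → remaining = 111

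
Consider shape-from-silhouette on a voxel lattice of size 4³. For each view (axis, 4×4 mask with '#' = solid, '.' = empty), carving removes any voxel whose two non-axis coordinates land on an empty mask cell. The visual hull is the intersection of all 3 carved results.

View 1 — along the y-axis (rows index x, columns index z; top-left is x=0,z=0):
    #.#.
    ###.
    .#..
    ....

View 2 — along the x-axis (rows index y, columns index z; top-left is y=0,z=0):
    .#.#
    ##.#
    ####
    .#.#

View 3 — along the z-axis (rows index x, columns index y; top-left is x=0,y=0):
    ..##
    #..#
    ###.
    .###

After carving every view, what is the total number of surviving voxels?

voxel count = 7

full grid |V| = 64
carve view 1 (along y, XZ-mask fill 6/16): 24 voxels remain
carve view 2 (along x, YZ-mask fill 11/16): 14 voxels remain
carve view 3 (along z, XY-mask fill 10/16): 7 voxels remain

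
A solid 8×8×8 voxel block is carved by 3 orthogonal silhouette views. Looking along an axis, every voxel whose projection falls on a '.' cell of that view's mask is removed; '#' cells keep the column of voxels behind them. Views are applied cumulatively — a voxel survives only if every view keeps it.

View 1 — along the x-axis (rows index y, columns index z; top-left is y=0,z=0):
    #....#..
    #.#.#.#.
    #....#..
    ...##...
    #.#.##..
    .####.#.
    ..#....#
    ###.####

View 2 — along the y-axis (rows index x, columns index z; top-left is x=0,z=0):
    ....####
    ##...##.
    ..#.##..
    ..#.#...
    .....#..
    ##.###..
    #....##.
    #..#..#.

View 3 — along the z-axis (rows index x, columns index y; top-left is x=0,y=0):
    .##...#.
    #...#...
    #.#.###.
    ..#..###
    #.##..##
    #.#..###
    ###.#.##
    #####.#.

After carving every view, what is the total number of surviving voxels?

before carving: 512 voxels (8×8×8)
[1] x-view keeps 28 columns → grid now 224
[2] y-view keeps 25 columns → grid now 96
[3] z-view keeps 36 columns → grid now 52

|visual hull| = 52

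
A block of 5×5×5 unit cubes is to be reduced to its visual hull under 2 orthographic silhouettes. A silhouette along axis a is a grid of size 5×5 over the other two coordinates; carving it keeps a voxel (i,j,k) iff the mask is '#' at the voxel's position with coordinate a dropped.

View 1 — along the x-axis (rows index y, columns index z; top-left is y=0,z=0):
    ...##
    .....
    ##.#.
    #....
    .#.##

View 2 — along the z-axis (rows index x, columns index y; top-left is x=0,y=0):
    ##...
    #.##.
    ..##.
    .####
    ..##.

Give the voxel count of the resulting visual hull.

|visual hull| = 23

start: 5×5×5 = 125 voxels
after view 1 [x-axis, 9 of 25 cells solid] → remaining = 45
after view 2 [z-axis, 13 of 25 cells solid] → remaining = 23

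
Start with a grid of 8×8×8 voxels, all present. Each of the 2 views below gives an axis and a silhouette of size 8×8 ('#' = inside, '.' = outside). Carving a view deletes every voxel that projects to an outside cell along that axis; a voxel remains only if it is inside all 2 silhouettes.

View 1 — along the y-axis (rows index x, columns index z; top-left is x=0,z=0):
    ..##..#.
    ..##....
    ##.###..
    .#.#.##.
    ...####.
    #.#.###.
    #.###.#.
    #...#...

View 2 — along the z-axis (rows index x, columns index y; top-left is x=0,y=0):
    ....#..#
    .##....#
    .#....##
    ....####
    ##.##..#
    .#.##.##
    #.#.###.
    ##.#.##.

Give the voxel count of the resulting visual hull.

|visual hull| = 123

before carving: 512 voxels (8×8×8)
V1 y: intersect with XZ mask (30 set) -- 240 left
V2 z: intersect with XY mask (32 set) -- 123 left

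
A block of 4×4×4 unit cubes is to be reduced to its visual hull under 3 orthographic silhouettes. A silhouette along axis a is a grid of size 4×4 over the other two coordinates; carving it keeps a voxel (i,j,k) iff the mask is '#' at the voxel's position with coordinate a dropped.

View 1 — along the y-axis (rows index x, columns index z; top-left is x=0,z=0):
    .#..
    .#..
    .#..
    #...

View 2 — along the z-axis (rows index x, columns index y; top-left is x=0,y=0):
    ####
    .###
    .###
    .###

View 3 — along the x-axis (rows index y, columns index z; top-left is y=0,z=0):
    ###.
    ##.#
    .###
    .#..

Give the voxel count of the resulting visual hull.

11 voxels

start: 4×4×4 = 64 voxels
step 1: project along y, AND mask (4/16) → |grid| = 16
step 2: project along z, AND mask (13/16) → |grid| = 13
step 3: project along x, AND mask (10/16) → |grid| = 11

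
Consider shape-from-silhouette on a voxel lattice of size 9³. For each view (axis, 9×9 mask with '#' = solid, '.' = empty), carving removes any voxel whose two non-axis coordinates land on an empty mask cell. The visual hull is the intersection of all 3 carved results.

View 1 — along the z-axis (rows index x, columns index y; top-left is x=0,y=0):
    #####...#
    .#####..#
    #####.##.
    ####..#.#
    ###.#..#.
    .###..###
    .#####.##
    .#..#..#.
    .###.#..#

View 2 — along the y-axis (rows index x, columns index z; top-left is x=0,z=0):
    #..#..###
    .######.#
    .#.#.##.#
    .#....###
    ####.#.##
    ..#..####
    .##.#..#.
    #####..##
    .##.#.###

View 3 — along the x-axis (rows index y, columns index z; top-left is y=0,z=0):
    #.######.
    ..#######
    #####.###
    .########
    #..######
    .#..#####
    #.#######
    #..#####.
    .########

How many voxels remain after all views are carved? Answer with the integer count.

start: 9×9×9 = 729 voxels
after view 1 [z-axis, 51 of 81 cells solid] → remaining = 459
after view 2 [y-axis, 50 of 81 cells solid] → remaining = 275
after view 3 [x-axis, 65 of 81 cells solid] → remaining = 225

voxel count = 225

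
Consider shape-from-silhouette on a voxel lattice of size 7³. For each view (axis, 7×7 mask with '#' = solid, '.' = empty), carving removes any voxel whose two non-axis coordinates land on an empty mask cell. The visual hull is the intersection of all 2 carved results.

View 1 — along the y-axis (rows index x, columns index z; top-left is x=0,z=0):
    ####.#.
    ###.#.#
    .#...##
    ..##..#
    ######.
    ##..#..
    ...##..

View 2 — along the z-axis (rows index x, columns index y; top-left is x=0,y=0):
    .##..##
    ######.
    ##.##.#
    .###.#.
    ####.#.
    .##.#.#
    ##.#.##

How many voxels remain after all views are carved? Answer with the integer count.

before carving: 343 voxels (7×7×7)
[1] y-view keeps 27 columns → grid now 189
[2] z-view keeps 33 columns → grid now 129

remaining voxels: 129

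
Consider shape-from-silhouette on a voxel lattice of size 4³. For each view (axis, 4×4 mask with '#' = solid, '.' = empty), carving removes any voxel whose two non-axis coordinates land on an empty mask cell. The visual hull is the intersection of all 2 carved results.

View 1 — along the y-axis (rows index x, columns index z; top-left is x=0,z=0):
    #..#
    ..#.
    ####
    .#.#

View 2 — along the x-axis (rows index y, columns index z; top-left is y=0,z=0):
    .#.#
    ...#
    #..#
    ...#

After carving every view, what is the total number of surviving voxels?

16 voxels

before carving: 64 voxels (4×4×4)
V1 y: intersect with XZ mask (9 set) -- 36 left
V2 x: intersect with YZ mask (6 set) -- 16 left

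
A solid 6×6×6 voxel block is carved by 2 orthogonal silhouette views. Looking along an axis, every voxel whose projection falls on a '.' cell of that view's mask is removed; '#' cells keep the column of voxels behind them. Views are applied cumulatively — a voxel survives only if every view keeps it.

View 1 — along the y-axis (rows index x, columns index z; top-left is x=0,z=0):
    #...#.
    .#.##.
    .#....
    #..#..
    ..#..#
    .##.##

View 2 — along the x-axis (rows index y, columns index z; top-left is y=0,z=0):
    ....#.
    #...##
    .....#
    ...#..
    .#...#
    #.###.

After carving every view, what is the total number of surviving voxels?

initial block: 6^3 = 216
step 1: project along y, AND mask (14/36) → |grid| = 84
step 2: project along x, AND mask (12/36) → |grid| = 28

remaining voxels: 28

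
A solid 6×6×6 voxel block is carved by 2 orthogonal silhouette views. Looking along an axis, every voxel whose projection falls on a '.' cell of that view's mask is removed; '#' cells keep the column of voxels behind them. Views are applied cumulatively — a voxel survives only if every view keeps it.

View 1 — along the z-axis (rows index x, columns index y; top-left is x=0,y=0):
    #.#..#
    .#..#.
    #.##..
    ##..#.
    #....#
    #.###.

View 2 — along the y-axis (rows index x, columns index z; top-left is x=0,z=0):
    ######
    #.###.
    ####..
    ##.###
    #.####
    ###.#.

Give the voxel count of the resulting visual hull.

start: 6×6×6 = 216 voxels
  1. axis=2 (XY plane), |mask|=17  ⇒  voxels=102
  2. axis=1 (XZ plane), |mask|=28  ⇒  voxels=79

voxel count = 79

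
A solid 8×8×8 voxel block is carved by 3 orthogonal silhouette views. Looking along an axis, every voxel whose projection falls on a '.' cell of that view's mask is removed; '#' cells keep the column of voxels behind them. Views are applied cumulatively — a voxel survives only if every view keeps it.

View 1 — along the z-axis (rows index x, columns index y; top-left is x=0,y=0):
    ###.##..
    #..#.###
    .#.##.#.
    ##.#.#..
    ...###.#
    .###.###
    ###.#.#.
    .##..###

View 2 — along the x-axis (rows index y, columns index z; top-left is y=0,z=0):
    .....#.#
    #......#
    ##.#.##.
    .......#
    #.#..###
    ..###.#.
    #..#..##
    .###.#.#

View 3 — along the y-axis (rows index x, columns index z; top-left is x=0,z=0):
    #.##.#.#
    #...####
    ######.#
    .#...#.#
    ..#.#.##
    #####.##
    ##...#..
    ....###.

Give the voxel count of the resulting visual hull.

start: 8×8×8 = 512 voxels
V1 z: intersect with XY mask (38 set) -- 304 left
V2 x: intersect with YZ mask (28 set) -- 129 left
V3 y: intersect with XZ mask (37 set) -- 79 left

|visual hull| = 79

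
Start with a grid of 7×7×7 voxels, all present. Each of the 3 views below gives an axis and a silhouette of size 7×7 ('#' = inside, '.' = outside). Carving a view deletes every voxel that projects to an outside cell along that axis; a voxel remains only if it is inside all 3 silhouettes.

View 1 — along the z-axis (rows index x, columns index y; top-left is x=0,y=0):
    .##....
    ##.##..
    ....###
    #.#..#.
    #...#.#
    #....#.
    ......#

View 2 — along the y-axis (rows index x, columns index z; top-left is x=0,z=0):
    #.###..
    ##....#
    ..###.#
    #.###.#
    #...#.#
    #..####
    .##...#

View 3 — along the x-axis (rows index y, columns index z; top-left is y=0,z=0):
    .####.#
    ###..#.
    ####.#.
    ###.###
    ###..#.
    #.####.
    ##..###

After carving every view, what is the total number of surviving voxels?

|visual hull| = 46

before carving: 343 voxels (7×7×7)
[1] z-view keeps 18 columns → grid now 126
[2] y-view keeps 27 columns → grid now 69
[3] x-view keeps 34 columns → grid now 46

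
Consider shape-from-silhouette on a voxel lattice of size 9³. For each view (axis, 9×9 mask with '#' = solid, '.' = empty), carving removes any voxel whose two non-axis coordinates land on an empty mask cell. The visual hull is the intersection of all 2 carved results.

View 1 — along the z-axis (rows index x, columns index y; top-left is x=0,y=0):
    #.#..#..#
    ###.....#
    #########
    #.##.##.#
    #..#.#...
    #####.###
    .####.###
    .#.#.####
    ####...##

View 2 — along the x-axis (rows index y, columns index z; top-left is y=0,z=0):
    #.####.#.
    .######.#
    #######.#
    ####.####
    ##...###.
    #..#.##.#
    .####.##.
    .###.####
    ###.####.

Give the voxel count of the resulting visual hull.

remaining voxels: 357

before carving: 729 voxels (9×9×9)
carve view 1 (along z, XY-mask fill 53/81): 477 voxels remain
carve view 2 (along x, YZ-mask fill 59/81): 357 voxels remain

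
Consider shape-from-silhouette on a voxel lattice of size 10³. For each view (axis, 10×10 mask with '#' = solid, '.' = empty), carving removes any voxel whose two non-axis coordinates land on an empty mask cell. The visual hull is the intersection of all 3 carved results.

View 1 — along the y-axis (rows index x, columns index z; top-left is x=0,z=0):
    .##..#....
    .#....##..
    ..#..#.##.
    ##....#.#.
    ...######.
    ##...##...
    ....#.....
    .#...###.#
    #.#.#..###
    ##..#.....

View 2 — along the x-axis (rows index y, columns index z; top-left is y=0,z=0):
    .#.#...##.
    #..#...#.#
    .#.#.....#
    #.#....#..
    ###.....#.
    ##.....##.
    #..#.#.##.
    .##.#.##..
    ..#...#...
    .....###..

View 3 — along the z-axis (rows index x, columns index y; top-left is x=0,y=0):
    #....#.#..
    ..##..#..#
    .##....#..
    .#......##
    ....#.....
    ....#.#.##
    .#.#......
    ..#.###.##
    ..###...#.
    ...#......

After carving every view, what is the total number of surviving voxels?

|visual hull| = 43

start: 10×10×10 = 1000 voxels
carve view 1 (along y, XZ-mask fill 39/100): 390 voxels remain
carve view 2 (along x, YZ-mask fill 37/100): 150 voxels remain
carve view 3 (along z, XY-mask fill 31/100): 43 voxels remain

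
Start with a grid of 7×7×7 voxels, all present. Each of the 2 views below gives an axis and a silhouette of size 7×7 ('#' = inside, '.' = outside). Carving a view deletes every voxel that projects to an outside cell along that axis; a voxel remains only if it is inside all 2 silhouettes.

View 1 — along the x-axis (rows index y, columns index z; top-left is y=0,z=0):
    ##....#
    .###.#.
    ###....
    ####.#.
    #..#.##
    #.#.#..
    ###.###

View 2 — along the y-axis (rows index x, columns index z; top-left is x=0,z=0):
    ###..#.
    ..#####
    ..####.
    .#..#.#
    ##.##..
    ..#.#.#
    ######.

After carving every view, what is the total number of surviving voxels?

remaining voxels: 112

start: 7×7×7 = 343 voxels
carve view 1 (along x, YZ-mask fill 28/49): 196 voxels remain
carve view 2 (along y, XZ-mask fill 29/49): 112 voxels remain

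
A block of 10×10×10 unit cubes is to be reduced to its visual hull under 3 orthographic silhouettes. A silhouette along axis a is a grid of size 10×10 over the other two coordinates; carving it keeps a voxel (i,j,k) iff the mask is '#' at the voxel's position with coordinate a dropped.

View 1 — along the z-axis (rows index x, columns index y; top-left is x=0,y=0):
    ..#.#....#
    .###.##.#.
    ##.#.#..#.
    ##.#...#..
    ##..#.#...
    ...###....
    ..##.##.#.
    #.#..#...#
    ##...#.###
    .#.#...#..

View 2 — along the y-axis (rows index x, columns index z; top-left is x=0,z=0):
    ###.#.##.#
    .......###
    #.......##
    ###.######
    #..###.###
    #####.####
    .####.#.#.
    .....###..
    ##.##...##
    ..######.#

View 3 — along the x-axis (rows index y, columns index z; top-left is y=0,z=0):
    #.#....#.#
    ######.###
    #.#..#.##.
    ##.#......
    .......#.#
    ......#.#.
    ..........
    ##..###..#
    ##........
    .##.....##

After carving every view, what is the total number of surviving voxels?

|visual hull| = 101

before carving: 1000 voxels (10×10×10)
[1] z-view keeps 43 columns → grid now 430
[2] y-view keeps 60 columns → grid now 244
[3] x-view keeps 37 columns → grid now 101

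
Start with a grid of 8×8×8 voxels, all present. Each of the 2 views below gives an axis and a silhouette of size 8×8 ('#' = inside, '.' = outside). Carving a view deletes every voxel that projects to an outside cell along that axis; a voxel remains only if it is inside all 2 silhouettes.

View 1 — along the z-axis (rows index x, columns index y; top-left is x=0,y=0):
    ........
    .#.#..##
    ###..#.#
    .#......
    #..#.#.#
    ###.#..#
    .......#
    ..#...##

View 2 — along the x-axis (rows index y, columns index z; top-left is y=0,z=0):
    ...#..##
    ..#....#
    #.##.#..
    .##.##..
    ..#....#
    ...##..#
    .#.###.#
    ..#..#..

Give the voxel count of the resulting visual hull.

initial block: 8^3 = 512
[1] z-view keeps 23 columns → grid now 184
[2] x-view keeps 25 columns → grid now 67

voxel count = 67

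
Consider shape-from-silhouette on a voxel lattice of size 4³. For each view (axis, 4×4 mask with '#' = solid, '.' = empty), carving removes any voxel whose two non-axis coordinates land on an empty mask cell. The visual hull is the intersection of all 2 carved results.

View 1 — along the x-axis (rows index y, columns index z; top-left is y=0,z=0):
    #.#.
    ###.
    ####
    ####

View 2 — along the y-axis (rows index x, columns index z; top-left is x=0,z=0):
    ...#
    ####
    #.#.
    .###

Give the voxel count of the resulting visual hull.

|visual hull| = 32

initial block: 4^3 = 64
  1. axis=0 (YZ plane), |mask|=13  ⇒  voxels=52
  2. axis=1 (XZ plane), |mask|=10  ⇒  voxels=32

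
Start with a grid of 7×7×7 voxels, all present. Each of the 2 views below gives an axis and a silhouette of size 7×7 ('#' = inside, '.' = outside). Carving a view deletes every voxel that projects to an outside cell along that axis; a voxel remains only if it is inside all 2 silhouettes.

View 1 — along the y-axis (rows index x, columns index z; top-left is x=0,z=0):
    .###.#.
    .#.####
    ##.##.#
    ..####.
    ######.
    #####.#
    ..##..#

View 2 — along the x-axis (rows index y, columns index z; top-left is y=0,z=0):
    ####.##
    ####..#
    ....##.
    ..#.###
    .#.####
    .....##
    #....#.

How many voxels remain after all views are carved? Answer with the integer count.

full grid |V| = 343
after view 1 [y-axis, 33 of 49 cells solid] → remaining = 231
after view 2 [x-axis, 26 of 49 cells solid] → remaining = 119

voxel count = 119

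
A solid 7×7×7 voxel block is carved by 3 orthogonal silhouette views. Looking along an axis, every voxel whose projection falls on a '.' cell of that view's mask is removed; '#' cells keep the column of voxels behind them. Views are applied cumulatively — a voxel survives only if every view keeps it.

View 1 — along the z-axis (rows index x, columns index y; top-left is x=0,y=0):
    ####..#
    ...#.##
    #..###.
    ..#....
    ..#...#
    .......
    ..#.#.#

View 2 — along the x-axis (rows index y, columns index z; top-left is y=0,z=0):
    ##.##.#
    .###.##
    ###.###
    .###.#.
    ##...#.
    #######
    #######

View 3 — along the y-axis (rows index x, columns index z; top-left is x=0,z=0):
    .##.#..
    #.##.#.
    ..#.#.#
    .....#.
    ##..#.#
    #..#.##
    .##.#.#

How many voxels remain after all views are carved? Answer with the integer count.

initial block: 7^3 = 343
carve view 1 (along z, XY-mask fill 18/49): 126 voxels remain
carve view 2 (along x, YZ-mask fill 37/49): 99 voxels remain
carve view 3 (along y, XZ-mask fill 23/49): 47 voxels remain

47 voxels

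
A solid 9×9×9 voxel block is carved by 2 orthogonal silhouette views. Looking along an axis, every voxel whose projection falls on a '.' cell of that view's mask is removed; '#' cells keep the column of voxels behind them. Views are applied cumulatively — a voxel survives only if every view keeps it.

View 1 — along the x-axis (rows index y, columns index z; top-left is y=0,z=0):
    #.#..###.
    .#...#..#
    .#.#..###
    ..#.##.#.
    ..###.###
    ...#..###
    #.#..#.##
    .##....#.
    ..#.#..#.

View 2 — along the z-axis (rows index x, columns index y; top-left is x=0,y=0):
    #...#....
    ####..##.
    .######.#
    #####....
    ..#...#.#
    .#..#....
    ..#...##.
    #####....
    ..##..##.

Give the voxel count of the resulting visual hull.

before carving: 729 voxels (9×9×9)
V1 x: intersect with YZ mask (38 set) -- 342 left
V2 z: intersect with XY mask (37 set) -- 164 left

voxel count = 164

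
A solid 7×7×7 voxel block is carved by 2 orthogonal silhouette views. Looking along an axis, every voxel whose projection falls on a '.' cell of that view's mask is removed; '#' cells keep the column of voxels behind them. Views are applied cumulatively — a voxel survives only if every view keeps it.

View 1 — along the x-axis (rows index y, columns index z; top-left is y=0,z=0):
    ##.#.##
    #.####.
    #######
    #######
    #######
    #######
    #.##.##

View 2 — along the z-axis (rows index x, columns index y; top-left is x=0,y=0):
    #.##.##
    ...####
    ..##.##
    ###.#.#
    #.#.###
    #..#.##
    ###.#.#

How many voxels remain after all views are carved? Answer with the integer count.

|visual hull| = 196

before carving: 343 voxels (7×7×7)
  1. axis=0 (YZ plane), |mask|=43  ⇒  voxels=301
  2. axis=2 (XY plane), |mask|=32  ⇒  voxels=196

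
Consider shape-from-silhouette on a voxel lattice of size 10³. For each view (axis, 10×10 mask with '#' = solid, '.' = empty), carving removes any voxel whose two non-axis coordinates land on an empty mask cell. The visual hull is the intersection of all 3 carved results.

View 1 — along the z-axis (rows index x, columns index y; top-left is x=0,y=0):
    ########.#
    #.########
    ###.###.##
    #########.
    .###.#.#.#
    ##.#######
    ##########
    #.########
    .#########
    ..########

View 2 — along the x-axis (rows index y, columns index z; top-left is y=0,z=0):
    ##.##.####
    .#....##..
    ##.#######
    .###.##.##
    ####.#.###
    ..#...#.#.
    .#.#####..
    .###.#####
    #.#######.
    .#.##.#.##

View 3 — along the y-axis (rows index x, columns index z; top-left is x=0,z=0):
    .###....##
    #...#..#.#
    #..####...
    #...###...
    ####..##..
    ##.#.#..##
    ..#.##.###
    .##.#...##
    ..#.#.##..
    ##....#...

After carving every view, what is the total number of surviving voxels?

before carving: 1000 voxels (10×10×10)
  1. axis=2 (XY plane), |mask|=86  ⇒  voxels=860
  2. axis=0 (YZ plane), |mask|=66  ⇒  voxels=567
  3. axis=1 (XZ plane), |mask|=48  ⇒  voxels=264

|visual hull| = 264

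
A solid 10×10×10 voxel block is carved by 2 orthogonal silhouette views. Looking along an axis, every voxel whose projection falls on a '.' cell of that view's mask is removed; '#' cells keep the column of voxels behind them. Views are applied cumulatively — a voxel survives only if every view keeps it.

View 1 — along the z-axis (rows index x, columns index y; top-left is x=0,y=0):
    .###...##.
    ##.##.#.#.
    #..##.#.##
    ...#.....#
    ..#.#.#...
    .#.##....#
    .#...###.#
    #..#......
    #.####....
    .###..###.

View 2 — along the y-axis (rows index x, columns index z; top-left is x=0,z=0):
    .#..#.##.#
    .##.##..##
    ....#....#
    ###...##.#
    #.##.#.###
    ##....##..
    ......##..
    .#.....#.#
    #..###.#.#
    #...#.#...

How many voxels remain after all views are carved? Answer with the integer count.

initial block: 10^3 = 1000
V1 z: intersect with XY mask (44 set) -- 440 left
V2 y: intersect with XZ mask (44 set) -- 186 left

remaining voxels: 186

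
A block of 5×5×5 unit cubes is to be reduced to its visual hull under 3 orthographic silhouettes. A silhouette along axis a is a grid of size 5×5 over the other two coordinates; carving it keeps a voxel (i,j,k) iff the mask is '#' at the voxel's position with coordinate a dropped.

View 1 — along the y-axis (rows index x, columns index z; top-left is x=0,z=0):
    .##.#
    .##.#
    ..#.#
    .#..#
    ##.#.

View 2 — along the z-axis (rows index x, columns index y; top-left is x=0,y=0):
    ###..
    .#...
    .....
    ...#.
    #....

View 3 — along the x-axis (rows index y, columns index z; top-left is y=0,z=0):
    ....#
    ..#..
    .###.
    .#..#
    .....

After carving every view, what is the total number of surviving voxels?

before carving: 125 voxels (5×5×5)
after view 1 [y-axis, 13 of 25 cells solid] → remaining = 65
after view 2 [z-axis, 6 of 25 cells solid] → remaining = 17
after view 3 [x-axis, 7 of 25 cells solid] → remaining = 7

remaining voxels: 7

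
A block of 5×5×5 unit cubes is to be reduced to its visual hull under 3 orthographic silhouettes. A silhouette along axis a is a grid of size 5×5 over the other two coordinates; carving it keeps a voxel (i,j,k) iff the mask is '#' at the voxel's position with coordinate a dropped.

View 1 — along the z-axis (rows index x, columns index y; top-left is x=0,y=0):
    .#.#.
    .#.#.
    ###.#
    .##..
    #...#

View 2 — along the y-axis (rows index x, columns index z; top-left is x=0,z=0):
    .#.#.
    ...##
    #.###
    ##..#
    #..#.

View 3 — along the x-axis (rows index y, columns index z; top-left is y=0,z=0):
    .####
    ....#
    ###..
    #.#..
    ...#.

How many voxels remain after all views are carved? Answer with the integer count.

before carving: 125 voxels (5×5×5)
after view 1 [z-axis, 12 of 25 cells solid] → remaining = 60
after view 2 [y-axis, 13 of 25 cells solid] → remaining = 34
after view 3 [x-axis, 11 of 25 cells solid] → remaining = 13

remaining voxels: 13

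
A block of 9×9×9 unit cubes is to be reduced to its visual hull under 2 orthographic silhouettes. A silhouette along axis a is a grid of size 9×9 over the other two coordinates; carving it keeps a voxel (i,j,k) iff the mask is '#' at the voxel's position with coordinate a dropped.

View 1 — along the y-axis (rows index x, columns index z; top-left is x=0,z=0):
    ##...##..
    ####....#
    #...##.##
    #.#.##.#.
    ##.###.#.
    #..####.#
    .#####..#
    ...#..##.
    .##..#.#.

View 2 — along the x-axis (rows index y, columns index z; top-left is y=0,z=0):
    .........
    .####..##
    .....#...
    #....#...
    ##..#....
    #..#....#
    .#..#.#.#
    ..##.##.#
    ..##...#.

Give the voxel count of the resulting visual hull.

|visual hull| = 133

full grid |V| = 729
carve view 1 (along y, XZ-mask fill 44/81): 396 voxels remain
carve view 2 (along x, YZ-mask fill 27/81): 133 voxels remain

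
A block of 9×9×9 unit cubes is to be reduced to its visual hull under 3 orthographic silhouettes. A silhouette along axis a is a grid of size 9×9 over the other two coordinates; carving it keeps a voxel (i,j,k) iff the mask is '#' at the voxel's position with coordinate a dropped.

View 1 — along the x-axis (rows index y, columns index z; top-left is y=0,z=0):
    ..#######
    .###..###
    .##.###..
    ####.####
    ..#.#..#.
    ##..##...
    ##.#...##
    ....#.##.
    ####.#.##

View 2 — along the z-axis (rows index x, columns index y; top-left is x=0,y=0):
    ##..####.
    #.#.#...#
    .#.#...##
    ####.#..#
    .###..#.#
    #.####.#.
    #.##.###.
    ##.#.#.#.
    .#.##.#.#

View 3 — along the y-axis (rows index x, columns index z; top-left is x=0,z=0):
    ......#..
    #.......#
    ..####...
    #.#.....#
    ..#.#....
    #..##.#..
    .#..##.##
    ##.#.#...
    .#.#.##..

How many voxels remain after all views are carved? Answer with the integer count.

remaining voxels: 87

start: 9×9×9 = 729 voxels
after view 1 [x-axis, 48 of 81 cells solid] → remaining = 432
after view 2 [z-axis, 47 of 81 cells solid] → remaining = 261
after view 3 [y-axis, 29 of 81 cells solid] → remaining = 87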